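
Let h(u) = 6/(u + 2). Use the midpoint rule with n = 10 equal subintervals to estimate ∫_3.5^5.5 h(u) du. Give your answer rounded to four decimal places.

Δu = (5.5 − 3.5)/10 = 0.2.
Midpoints: 3.6, 3.8, 4, 4.2, 4.4, 4.6, 4.8, 5, 5.2, 5.4.
h(3.6) = 15/14, h(3.8) = 30/29, h(4) = 1, h(4.2) = 30/31, h(4.4) = 0.9375, h(4.6) = 10/11, h(4.8) = 15/17, h(5) = 6/7, h(5.2) = 5/6, h(5.4) = 30/37.
Sum = Δu · [h(3.6) + h(3.8) + h(4) + ...].
Sum ≈ 1.8608.

1.8608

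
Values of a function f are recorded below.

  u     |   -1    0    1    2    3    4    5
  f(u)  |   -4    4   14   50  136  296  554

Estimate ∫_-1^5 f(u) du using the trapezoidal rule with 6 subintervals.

775

Δu = 1.
T_6 = (1/2)·[(-4) + 2·4 + 2·14 + 2·50 + 2·136 + 2·296 + 554] = 775.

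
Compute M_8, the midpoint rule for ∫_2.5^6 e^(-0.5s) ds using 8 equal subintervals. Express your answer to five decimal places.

Δs = (6 − 2.5)/8 = 0.4375.
Midpoints: 2.71875, 3.15625, 3.59375, 4.03125, 4.46875, 4.90625, 5.34375, 5.78125.
f(2.71875) ≈ 0.25682, f(3.15625) ≈ 0.20636, f(3.59375) ≈ 0.16582, f(4.03125) ≈ 0.13324, f(4.46875) ≈ 0.10706, f(4.90625) ≈ 0.08602, f(5.34375) ≈ 0.06912, f(5.78125) ≈ 0.05554.
Sum = Δs · [f(2.71875) + f(3.15625) + f(3.59375) + ...].
Sum ≈ 0.47249.

0.47249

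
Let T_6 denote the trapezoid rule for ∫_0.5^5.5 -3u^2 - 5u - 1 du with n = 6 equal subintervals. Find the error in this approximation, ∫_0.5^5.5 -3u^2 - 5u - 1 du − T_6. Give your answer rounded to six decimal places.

1.736111

Exact integral: ∫_0.5^5.5 f(u) du = -246.25.
T_6 ≈ -247.98611111.
Error ≈ -246.25 − (-247.98611111) ≈ 1.736111.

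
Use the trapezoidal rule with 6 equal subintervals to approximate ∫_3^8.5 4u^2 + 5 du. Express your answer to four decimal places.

813.4144

Δu = (8.5 − 3)/6 = 11/12.
f(3) = 41, f(47/12) = 2389/36, f(29/6) = 886/9, f(5.75) = 137.25, f(20/3) = 1645/9, f(91/12) = 8461/36, f(8.5) = 294.
T_6 = (Δu/2)·[f(u_0) + 2f(u_1) + ... + 2f(u_{5}) + f(u_6)].
Sum ≈ 813.4144.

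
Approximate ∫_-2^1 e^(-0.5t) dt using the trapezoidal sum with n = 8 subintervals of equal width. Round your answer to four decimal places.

Δt = (1 − (-2))/8 = 0.375.
f(-2) ≈ 2.7183, f(-1.625) ≈ 2.2535, f(-1.25) ≈ 1.8682, f(-0.875) ≈ 1.5488, f(-0.5) ≈ 1.2840, f(-0.125) ≈ 1.0645, f(0.25) ≈ 0.8825, f(0.625) ≈ 0.7316, f(1) ≈ 0.6065.
T_8 = (Δt/2)·[f(t_0) + 2f(t_1) + ... + 2f(t_{7}) + f(t_8)].
Sum ≈ 4.2359.

4.2359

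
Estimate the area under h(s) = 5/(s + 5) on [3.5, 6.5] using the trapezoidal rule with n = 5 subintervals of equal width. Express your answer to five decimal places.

1.51235

Δs = (6.5 − 3.5)/5 = 0.6.
h(3.5) = 10/17, h(4.1) = 50/91, h(4.7) = 50/97, h(5.3) = 50/103, h(5.9) = 50/109, h(6.5) = 10/23.
T_5 = (Δs/2)·[h(s_0) + 2h(s_1) + ... + 2h(s_{4}) + h(s_5)].
Sum ≈ 1.51235.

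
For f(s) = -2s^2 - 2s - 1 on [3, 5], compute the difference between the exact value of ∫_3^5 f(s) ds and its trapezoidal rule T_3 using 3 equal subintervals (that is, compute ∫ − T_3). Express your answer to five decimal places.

0.29630

Exact integral: ∫_3^5 f(s) ds ≈ -83.3333333.
T_3 ≈ -83.6296296.
Error ≈ -83.3333333 − (-83.6296296) ≈ 0.29630.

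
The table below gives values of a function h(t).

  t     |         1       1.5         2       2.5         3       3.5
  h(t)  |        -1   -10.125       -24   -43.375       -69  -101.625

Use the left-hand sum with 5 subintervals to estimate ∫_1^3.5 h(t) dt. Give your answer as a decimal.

-73.75

Δt = 0.5.
Sum = 0.5·[(-1) + (-10.125) + (-24) + (-43.375) + (-69)] = -73.75.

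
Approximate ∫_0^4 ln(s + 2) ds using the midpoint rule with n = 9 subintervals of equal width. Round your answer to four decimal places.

5.3670

Δs = (4 − 0)/9 = 4/9.
Midpoints: 2/9, 2/3, 10/9, 14/9, 2, 22/9, 26/9, 10/3, 34/9.
f(2/9) ≈ 0.7985, f(2/3) ≈ 0.9808, f(10/9) ≈ 1.1350, f(14/9) ≈ 1.2685, f(2) ≈ 1.3863, f(22/9) ≈ 1.4917, f(26/9) ≈ 1.5870, f(10/3) ≈ 1.6740, f(34/9) ≈ 1.7540.
Sum = Δs · [f(2/9) + f(2/3) + f(10/9) + ...].
Sum ≈ 5.3670.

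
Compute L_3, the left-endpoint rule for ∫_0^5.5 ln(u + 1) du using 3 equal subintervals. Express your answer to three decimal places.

4.733

Δu = (5.5 − 0)/3 = 11/6.
Left endpoints: 0, 11/6, 11/3.
f(0) ≈ 0.000, f(11/6) ≈ 1.041, f(11/3) ≈ 1.540.
Sum = Δu · [f(0) + f(11/6) + f(11/3)].
Sum ≈ 4.733.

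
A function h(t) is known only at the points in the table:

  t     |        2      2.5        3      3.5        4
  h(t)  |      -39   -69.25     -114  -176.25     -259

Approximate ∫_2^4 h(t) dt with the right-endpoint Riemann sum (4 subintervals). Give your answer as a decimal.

-309.25

Δt = 0.5.
Sum = 0.5·[(-69.25) + (-114) + (-176.25) + (-259)] = -309.25.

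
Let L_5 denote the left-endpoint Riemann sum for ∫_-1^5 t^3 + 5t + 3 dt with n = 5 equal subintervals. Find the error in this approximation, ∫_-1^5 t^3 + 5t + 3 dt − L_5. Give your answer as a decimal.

84.96

Exact integral: ∫_-1^5 f(t) dt = 234.
L_5 = 149.04.
Error = 234 − 149.04 = 84.96.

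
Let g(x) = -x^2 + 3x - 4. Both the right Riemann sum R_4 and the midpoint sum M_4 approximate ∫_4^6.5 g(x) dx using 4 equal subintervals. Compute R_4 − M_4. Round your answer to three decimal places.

-6.104

R_4 = -46.85546875.
M_4 ≈ -40.75195.
R_4 − M_4 ≈ -6.104.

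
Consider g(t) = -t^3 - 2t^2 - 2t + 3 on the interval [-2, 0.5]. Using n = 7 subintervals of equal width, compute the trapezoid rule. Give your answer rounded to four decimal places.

Δt = (0.5 − (-2))/7 = 5/14.
g(-2) = 7, g(-23/14) = 14603/2744, g(-9/7) = 1506/343, g(-13/14) = 10793/2744, g(-4/7) = 1261/343, g(-3/14) = 9183/2744, g(1/7) = 916/343, g(0.5) = 1.375.
T_7 = (Δt/2)·[g(t_0) + 2g(t_1) + ... + 2g(t_{6}) + g(t_7)].
Sum ≈ 9.8310.

9.8310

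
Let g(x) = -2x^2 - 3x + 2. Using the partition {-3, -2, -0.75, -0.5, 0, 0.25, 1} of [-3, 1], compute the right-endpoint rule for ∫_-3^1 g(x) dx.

3.6875

Subinterval widths: 1, 1.25, 0.25, 0.5, 0.25, 0.75.
Right endpoints: -2, -0.75, -0.5, 0, 0.25, 1.
g(-2) = 0, g(-0.75) = 3.125, g(-0.5) = 3, g(0) = 2, g(0.25) = 1.125, g(1) = -3.
Sum = Σ Δx_i · g(x_i).
Sum = 3.6875.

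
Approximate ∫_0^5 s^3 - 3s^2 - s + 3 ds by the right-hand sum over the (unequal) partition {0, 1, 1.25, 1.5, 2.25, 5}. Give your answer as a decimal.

129

Subinterval widths: 1, 0.25, 0.25, 0.75, 2.75.
Right endpoints: 1, 1.25, 1.5, 2.25, 5.
f(1) = 0, f(1.25) = -0.984375, f(1.5) = -1.875, f(2.25) = -3.046875, f(5) = 48.
Sum = Σ Δs_i · f(s_i).
Sum = 129.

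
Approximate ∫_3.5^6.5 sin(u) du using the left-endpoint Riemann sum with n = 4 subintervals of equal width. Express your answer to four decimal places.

Δu = (6.5 − 3.5)/4 = 0.75.
Left endpoints: 3.5, 4.25, 5, 5.75.
f(3.5) ≈ -0.3508, f(4.25) ≈ -0.8950, f(5) ≈ -0.9589, f(5.75) ≈ -0.5083.
Sum = Δu · [f(3.5) + f(4.25) + f(5) + f(5.75)].
Sum ≈ -2.0347.

-2.0347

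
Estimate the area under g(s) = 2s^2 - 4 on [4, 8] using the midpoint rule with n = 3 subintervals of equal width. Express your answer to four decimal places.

Δs = (8 − 4)/3 = 4/3.
Midpoints: 14/3, 6, 22/3.
g(14/3) = 356/9, g(6) = 68, g(22/3) = 932/9.
Sum = Δs · [g(14/3) + g(6) + g(22/3)].
Sum ≈ 281.4815.

281.4815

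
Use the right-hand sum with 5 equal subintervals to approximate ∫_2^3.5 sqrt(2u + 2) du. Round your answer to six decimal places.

Δu = (3.5 − 2)/5 = 0.3.
Right endpoints: 2.3, 2.6, 2.9, 3.2, 3.5.
f(2.3) ≈ 2.569047, f(2.6) ≈ 2.683282, f(2.9) ≈ 2.792848, f(3.2) ≈ 2.898275, f(3.5) ≈ 3.000000.
Sum = Δu · [f(2.3) + f(2.6) + f(2.9) + f(3.2) + f(3.5)].
Sum ≈ 4.183035.

4.183035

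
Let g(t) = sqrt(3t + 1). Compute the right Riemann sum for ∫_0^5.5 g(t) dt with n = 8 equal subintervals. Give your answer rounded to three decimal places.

17.098

Δt = (5.5 − 0)/8 = 0.6875.
Right endpoints: 0.6875, 1.375, 2.0625, 2.75, 3.4375, 4.125, 4.8125, 5.5.
g(0.6875) ≈ 1.750, g(1.375) ≈ 2.264, g(2.0625) ≈ 2.681, g(2.75) ≈ 3.041, g(3.4375) ≈ 3.363, g(4.125) ≈ 3.657, g(4.8125) ≈ 3.929, g(5.5) ≈ 4.183.
Sum = Δt · [g(0.6875) + g(1.375) + g(2.0625) + ...].
Sum ≈ 17.098.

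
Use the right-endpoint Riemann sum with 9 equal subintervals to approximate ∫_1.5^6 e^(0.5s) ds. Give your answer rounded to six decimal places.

Δs = (6 − 1.5)/9 = 0.5.
Right endpoints: 2, 2.5, 3, 3.5, 4, 4.5, 5, 5.5, 6.
f(2) ≈ 2.718282, f(2.5) ≈ 3.490343, f(3) ≈ 4.481689, f(3.5) ≈ 5.754603, f(4) ≈ 7.389056, f(4.5) ≈ 9.487736, f(5) ≈ 12.182494, f(5.5) ≈ 15.642632, f(6) ≈ 20.085537.
Sum = Δs · [f(2) + f(2.5) + f(3) + ...].
Sum ≈ 40.616186.

40.616186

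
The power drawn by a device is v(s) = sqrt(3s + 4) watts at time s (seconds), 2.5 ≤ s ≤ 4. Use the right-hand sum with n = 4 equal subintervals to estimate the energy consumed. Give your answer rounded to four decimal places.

5.6693

Δs = (4 − 2.5)/4 = 0.375.
Right endpoints: 2.875, 3.25, 3.625, 4.
v(2.875) ≈ 3.5532, v(3.25) ≈ 3.7081, v(3.625) ≈ 3.8568, v(4) ≈ 4.0000.
Sum = Δs · [v(2.875) + v(3.25) + v(3.625) + v(4)].
Sum ≈ 5.6693.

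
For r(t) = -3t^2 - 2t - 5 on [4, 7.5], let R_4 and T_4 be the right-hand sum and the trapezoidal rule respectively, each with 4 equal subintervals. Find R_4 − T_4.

R_4 = -472.85546875.
T_4 = -416.96484375.
R_4 − T_4 = -55.890625.

-55.890625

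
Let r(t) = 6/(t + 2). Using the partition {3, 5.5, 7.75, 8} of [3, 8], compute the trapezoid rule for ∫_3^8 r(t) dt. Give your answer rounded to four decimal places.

Subinterval widths: 2.5, 2.25, 0.25.
r(3) = 1.2, r(5.5) = 0.8, r(7.75) = 8/13, r(8) = 0.6.
On each subinterval the trapezoid contributes (Δt_i/2)·[r(t_{i-1}) + r(t_i)].
Sum ≈ 4.2442.

4.2442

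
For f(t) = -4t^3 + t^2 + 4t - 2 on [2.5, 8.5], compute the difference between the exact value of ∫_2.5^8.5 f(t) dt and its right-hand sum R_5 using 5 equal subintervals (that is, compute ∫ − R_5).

Exact integral: ∫_2.5^8.5 f(t) dt = -4861.5.
R_5 = -6337.5.
Error = -4861.5 − (-6337.5) = 1476.

1476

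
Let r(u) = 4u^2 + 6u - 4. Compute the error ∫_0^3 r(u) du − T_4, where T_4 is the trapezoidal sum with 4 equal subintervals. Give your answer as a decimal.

Exact integral: ∫_0^3 r(u) du = 51.
T_4 = 52.125.
Error = 51 − 52.125 = -1.125.

-1.125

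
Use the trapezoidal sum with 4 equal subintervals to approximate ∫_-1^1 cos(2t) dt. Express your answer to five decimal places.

Δt = (1 − (-1))/4 = 0.5.
f(-1) ≈ -0.41615, f(-0.5) ≈ 0.54030, f(0) ≈ 1.00000, f(0.5) ≈ 0.54030, f(1) ≈ -0.41615.
T_4 = (Δt/2)·[f(t_0) + 2f(t_1) + 2f(t_2) + 2f(t_3) + f(t_4)].
Sum ≈ 0.83223.

0.83223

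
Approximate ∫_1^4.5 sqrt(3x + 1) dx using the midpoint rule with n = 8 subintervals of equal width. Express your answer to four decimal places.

10.4949

Δx = (4.5 − 1)/8 = 0.4375.
Midpoints: 1.21875, 1.65625, 2.09375, 2.53125, 2.96875, 3.40625, 3.84375, 4.28125.
f(1.21875) ≈ 2.1578, f(1.65625) ≈ 2.4431, f(2.09375) ≈ 2.6984, f(2.53125) ≈ 2.9315, f(2.96875) ≈ 3.1474, f(3.40625) ≈ 3.3494, f(3.84375) ≈ 3.5400, f(4.28125) ≈ 3.7207.
Sum = Δx · [f(1.21875) + f(1.65625) + f(2.09375) + ...].
Sum ≈ 10.4949.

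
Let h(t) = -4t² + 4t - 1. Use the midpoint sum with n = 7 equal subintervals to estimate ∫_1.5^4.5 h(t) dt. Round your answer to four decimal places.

-83.8163

Δt = (4.5 − 1.5)/7 = 3/7.
Midpoints: 12/7, 15/7, 18/7, 3, 24/7, 27/7, 30/7.
h(12/7) = -289/49, h(15/7) = -529/49, h(18/7) = -841/49, h(3) = -25, h(24/7) = -1681/49, h(27/7) = -2209/49, h(30/7) = -2809/49.
Sum = Δt · [h(12/7) + h(15/7) + h(18/7) + ...].
Sum ≈ -83.8163.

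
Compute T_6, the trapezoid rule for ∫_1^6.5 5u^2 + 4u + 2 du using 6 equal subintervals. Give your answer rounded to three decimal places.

553.393

Δu = (6.5 − 1)/6 = 11/12.
f(1) = 11, f(23/12) = 4037/144, f(17/6) = 1925/36, f(3.75) = 87.3125, f(14/3) = 1166/9, f(67/12) = 25949/144, f(6.5) = 239.25.
T_6 = (Δu/2)·[f(u_0) + 2f(u_1) + ... + 2f(u_{5}) + f(u_6)].
Sum ≈ 553.393.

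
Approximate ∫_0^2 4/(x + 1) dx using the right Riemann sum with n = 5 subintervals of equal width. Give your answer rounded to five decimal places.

3.90774

Δx = (2 − 0)/5 = 0.4.
Right endpoints: 0.4, 0.8, 1.2, 1.6, 2.
f(0.4) = 20/7, f(0.8) = 20/9, f(1.2) = 20/11, f(1.6) = 20/13, f(2) = 4/3.
Sum = Δx · [f(0.4) + f(0.8) + f(1.2) + f(1.6) + f(2)].
Sum ≈ 3.90774.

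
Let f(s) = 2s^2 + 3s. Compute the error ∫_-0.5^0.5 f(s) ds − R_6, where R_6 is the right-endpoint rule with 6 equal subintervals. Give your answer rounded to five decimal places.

-0.25926

Exact integral: ∫_-0.5^0.5 f(s) ds ≈ 0.1666667.
R_6 ≈ 0.4259259.
Error ≈ 0.1666667 − 0.4259259 ≈ -0.25926.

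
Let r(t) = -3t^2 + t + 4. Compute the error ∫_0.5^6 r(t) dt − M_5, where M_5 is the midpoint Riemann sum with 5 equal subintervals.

-1.66375

Exact integral: ∫_0.5^6 r(t) dt = -176.
M_5 = -174.33625.
Error = -176 − (-174.33625) = -1.66375.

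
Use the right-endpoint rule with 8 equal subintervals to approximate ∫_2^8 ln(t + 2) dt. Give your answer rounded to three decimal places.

Δt = (8 − 2)/8 = 0.75.
Right endpoints: 2.75, 3.5, 4.25, 5, 5.75, 6.5, 7.25, 8.
f(2.75) ≈ 1.558, f(3.5) ≈ 1.705, f(4.25) ≈ 1.833, f(5) ≈ 1.946, f(5.75) ≈ 2.048, f(6.5) ≈ 2.140, f(7.25) ≈ 2.225, f(8) ≈ 2.303.
Sum = Δt · [f(2.75) + f(3.5) + f(4.25) + ...].
Sum ≈ 11.817.

11.817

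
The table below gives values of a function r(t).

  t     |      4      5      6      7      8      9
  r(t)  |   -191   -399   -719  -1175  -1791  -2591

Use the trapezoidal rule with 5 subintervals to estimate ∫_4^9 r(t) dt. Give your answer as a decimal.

Δt = 1.
T_5 = (1/2)·[(-191) + 2·(-399) + 2·(-719) + 2·(-1175) + 2·(-1791) + (-2591)] = -5475.

-5475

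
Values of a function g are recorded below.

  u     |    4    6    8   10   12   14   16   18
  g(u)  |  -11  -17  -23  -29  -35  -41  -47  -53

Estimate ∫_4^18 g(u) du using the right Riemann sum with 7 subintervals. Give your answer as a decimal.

-490

Δu = 2.
Sum = 2·[(-17) + (-23) + (-29) + (-35) + (-41) + (-47) + (-53)] = -490.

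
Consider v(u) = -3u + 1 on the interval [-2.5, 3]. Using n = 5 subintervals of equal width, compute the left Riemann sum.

Δu = (3 − (-2.5))/5 = 1.1.
Left endpoints: -2.5, -1.4, -0.3, 0.8, 1.9.
v(-2.5) = 8.5, v(-1.4) = 5.2, v(-0.3) = 1.9, v(0.8) = -1.4, v(1.9) = -4.7.
Sum = Δu · [v(-2.5) + v(-1.4) + v(-0.3) + v(0.8) + v(1.9)].
Sum = 10.45.

10.45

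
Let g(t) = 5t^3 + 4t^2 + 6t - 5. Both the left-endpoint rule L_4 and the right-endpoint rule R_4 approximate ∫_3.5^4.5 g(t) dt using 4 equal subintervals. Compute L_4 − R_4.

L_4 = 374.09375.
R_4 = 443.90625.
L_4 − R_4 = -69.8125.

-69.8125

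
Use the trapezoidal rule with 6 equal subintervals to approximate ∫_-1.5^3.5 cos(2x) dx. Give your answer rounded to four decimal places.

Δx = (3.5 − (-1.5))/6 = 5/6.
f(-1.5) ≈ -0.9900, f(-2/3) ≈ 0.2352, f(1/6) ≈ 0.9450, f(1) ≈ -0.4161, f(11/6) ≈ -0.8653, f(8/3) ≈ 0.5818, f(3.5) ≈ 0.7539.
T_6 = (Δx/2)·[f(x_0) + 2f(x_1) + ... + 2f(x_{5}) + f(x_6)].
Sum ≈ 0.3021.

0.3021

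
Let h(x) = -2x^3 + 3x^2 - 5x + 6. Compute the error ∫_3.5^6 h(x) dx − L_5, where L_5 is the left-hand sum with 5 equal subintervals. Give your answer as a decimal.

-69.21875

Exact integral: ∫_3.5^6 h(x) dx = -444.21875.
L_5 = -375.
Error = -444.21875 − (-375) = -69.21875.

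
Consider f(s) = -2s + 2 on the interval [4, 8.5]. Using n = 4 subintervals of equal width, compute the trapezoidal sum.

Δs = (8.5 − 4)/4 = 1.125.
f(4) = -6, f(5.125) = -8.25, f(6.25) = -10.5, f(7.375) = -12.75, f(8.5) = -15.
T_4 = (Δs/2)·[f(s_0) + 2f(s_1) + 2f(s_2) + 2f(s_3) + f(s_4)].
Sum = -47.25.

-47.25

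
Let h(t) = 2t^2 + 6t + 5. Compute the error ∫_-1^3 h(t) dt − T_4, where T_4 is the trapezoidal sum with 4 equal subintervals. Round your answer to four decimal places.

Exact integral: ∫_-1^3 h(t) dt ≈ 62.666667.
T_4 = 64.
Error ≈ 62.666667 − 64 ≈ -1.3333.

-1.3333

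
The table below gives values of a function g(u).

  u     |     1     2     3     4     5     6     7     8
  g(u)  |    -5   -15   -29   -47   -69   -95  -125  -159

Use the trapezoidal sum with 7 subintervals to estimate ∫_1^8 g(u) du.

-462

Δu = 1.
T_7 = (1/2)·[(-5) + 2·(-15) + 2·(-29) + 2·(-47) + 2·(-69) + 2·(-95) + 2·(-125) + (-159)] = -462.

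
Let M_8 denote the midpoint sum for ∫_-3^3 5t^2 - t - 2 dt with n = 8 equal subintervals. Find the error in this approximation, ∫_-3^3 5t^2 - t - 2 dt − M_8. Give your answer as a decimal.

Exact integral: ∫_-3^3 f(t) dt = 78.
M_8 = 76.59375.
Error = 78 − 76.59375 = 1.40625.

1.40625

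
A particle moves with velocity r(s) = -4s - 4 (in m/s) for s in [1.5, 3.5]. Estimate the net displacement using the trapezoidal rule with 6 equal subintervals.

-28

Δs = (3.5 − 1.5)/6 = 1/3.
r(1.5) = -10, r(11/6) = -34/3, r(13/6) = -38/3, r(2.5) = -14, r(17/6) = -46/3, r(19/6) = -50/3, r(3.5) = -18.
T_6 = (Δs/2)·[r(s_0) + 2r(s_1) + ... + 2r(s_{5}) + r(s_6)].
Sum = -28.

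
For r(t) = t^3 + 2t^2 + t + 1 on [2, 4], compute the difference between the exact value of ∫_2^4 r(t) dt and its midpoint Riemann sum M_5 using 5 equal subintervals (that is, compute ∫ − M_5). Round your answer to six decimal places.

Exact integral: ∫_2^4 r(t) dt ≈ 105.33333333.
M_5 = 105.04.
Error ≈ 105.33333333 − 105.04 ≈ 0.293333.

0.293333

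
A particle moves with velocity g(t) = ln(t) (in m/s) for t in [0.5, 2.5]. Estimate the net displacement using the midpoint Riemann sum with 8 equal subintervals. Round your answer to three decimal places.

0.641

Δt = (2.5 − 0.5)/8 = 0.25.
Midpoints: 0.625, 0.875, 1.125, 1.375, 1.625, 1.875, 2.125, 2.375.
g(0.625) ≈ -0.470, g(0.875) ≈ -0.134, g(1.125) ≈ 0.118, g(1.375) ≈ 0.318, g(1.625) ≈ 0.486, g(1.875) ≈ 0.629, g(2.125) ≈ 0.754, g(2.375) ≈ 0.865.
Sum = Δt · [g(0.625) + g(0.875) + g(1.125) + ...].
Sum ≈ 0.641.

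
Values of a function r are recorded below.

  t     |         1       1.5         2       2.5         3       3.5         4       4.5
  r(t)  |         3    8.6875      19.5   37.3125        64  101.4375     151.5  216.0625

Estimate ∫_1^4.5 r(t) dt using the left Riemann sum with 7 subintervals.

192.71875

Δt = 0.5.
Sum = 0.5·[3 + 8.6875 + 19.5 + 37.3125 + 64 + 101.4375 + 151.5] = 192.71875.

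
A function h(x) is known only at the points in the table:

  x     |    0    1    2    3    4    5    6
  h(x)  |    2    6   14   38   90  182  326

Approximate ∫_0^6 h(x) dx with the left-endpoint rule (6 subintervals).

332

Δx = 1.
Sum = 1·[2 + 6 + 14 + 38 + 90 + 182] = 332.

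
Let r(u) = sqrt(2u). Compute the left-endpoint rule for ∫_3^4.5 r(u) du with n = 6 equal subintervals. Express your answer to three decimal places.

4.032

Δu = (4.5 − 3)/6 = 0.25.
Left endpoints: 3, 3.25, 3.5, 3.75, 4, 4.25.
r(3) ≈ 2.449, r(3.25) ≈ 2.550, r(3.5) ≈ 2.646, r(3.75) ≈ 2.739, r(4) ≈ 2.828, r(4.25) ≈ 2.915.
Sum = Δu · [r(3) + r(3.25) + r(3.5) + ...].
Sum ≈ 4.032.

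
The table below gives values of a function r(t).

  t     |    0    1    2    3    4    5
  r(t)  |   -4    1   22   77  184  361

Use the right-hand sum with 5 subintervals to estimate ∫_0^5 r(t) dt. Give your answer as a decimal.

645

Δt = 1.
Sum = 1·[1 + 22 + 77 + 184 + 361] = 645.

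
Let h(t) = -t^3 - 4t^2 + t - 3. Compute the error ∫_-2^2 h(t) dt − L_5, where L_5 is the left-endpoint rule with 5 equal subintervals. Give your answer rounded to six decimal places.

Exact integral: ∫_-2^2 h(t) dt ≈ -33.33333333.
L_5 = -30.24.
Error ≈ -33.33333333 − (-30.24) ≈ -3.093333.

-3.093333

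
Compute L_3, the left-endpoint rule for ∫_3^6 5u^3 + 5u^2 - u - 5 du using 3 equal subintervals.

Δu = (6 − 3)/3 = 1.
Left endpoints: 3, 4, 5.
f(3) = 172, f(4) = 391, f(5) = 740.
Sum = Δu · [f(3) + f(4) + f(5)].
Sum = 1303.

1303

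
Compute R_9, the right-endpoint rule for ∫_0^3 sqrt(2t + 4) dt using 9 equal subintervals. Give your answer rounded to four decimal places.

Δt = (3 − 0)/9 = 1/3.
Right endpoints: 1/3, 2/3, 1, 4/3, 5/3, 2, 7/3, 8/3, 3.
f(1/3) ≈ 2.1602, f(2/3) ≈ 2.3094, f(1) ≈ 2.4495, f(4/3) ≈ 2.5820, f(5/3) ≈ 2.7080, f(2) ≈ 2.8284, f(7/3) ≈ 2.9439, f(8/3) ≈ 3.0551, f(3) ≈ 3.1623.
Sum = Δt · [f(1/3) + f(2/3) + f(1) + ...].
Sum ≈ 8.0663.

8.0663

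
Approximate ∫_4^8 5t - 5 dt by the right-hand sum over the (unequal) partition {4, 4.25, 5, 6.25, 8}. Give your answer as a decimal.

Subinterval widths: 0.25, 0.75, 1.25, 1.75.
Right endpoints: 4.25, 5, 6.25, 8.
f(4.25) = 16.25, f(5) = 20, f(6.25) = 26.25, f(8) = 35.
Sum = Σ Δt_i · f(t_i).
Sum = 113.125.

113.125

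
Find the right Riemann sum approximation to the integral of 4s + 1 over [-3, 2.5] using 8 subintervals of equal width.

7.5625

Δs = (2.5 − (-3))/8 = 0.6875.
Right endpoints: -2.3125, -1.625, -0.9375, -0.25, 0.4375, 1.125, 1.8125, 2.5.
f(-2.3125) = -8.25, f(-1.625) = -5.5, f(-0.9375) = -2.75, f(-0.25) = 0, f(0.4375) = 2.75, f(1.125) = 5.5, f(1.8125) = 8.25, f(2.5) = 11.
Sum = Δs · [f(-2.3125) + f(-1.625) + f(-0.9375) + ...].
Sum = 7.5625.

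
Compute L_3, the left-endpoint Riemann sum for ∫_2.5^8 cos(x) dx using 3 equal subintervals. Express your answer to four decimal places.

Δx = (8 − 2.5)/3 = 11/6.
Left endpoints: 2.5, 13/3, 37/6.
f(2.5) ≈ -0.8011, f(13/3) ≈ -0.3700, f(37/6) ≈ 0.9932.
Sum = Δx · [f(2.5) + f(13/3) + f(37/6)].
Sum ≈ -0.3263.

-0.3263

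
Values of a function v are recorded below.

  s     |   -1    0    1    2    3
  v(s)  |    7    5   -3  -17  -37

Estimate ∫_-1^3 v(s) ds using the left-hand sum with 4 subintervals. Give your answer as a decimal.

Δs = 1.
Sum = 1·[7 + 5 + (-3) + (-17)] = -8.

-8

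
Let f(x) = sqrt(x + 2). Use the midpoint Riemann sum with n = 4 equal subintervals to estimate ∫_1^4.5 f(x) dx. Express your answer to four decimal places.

Δx = (4.5 − 1)/4 = 0.875.
Midpoints: 1.4375, 2.3125, 3.1875, 4.0625.
f(1.4375) ≈ 1.8540, f(2.3125) ≈ 2.0767, f(3.1875) ≈ 2.2776, f(4.0625) ≈ 2.4622.
Sum = Δx · [f(1.4375) + f(2.3125) + f(3.1875) + f(4.0625)].
Sum ≈ 7.5867.

7.5867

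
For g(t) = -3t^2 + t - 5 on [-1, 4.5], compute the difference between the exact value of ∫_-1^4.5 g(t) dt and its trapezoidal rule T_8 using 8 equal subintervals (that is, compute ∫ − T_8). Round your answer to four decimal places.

1.2998

Exact integral: ∫_-1^4.5 g(t) dt = -110.
T_8 ≈ -111.299805.
Error ≈ -110 − (-111.299805) ≈ 1.2998.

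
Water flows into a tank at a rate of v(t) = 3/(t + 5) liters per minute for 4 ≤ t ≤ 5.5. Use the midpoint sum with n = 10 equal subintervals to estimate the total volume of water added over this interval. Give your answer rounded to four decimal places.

Δt = (5.5 − 4)/10 = 0.15.
Midpoints: 4.075, 4.225, 4.375, 4.525, 4.675, 4.825, 4.975, 5.125, 5.275, 5.425.
v(4.075) = 40/121, v(4.225) = 40/123, v(4.375) = 0.32, v(4.525) = 40/127, v(4.675) = 40/129, v(4.825) = 40/131, v(4.975) = 40/133, v(5.125) = 8/27, v(5.275) = 40/137, v(5.425) = 40/139.
Sum = Δt · [v(4.075) + v(4.225) + v(4.375) + ...].
Sum ≈ 0.4624.

0.4624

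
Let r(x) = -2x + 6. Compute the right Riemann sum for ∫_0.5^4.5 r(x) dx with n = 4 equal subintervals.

0

Δx = (4.5 − 0.5)/4 = 1.
Right endpoints: 1.5, 2.5, 3.5, 4.5.
r(1.5) = 3, r(2.5) = 1, r(3.5) = -1, r(4.5) = -3.
Sum = Δx · [r(1.5) + r(2.5) + r(3.5) + r(4.5)].
Sum = 0.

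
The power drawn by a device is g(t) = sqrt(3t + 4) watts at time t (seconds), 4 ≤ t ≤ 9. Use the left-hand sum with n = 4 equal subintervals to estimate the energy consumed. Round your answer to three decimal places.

23.140

Δt = (9 − 4)/4 = 1.25.
Left endpoints: 4, 5.25, 6.5, 7.75.
g(4) ≈ 4.000, g(5.25) ≈ 4.444, g(6.5) ≈ 4.848, g(7.75) ≈ 5.220.
Sum = Δt · [g(4) + g(5.25) + g(6.5) + g(7.75)].
Sum ≈ 23.140.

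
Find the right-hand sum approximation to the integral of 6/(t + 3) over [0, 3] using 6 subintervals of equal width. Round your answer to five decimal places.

3.91926

Δt = (3 − 0)/6 = 0.5.
Right endpoints: 0.5, 1, 1.5, 2, 2.5, 3.
f(0.5) = 12/7, f(1) = 1.5, f(1.5) = 4/3, f(2) = 1.2, f(2.5) = 12/11, f(3) = 1.
Sum = Δt · [f(0.5) + f(1) + f(1.5) + ...].
Sum ≈ 3.91926.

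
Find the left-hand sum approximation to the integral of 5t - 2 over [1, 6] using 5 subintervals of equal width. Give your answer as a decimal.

Δt = (6 − 1)/5 = 1.
Left endpoints: 1, 2, 3, 4, 5.
f(1) = 3, f(2) = 8, f(3) = 13, f(4) = 18, f(5) = 23.
Sum = Δt · [f(1) + f(2) + f(3) + f(4) + f(5)].
Sum = 65.

65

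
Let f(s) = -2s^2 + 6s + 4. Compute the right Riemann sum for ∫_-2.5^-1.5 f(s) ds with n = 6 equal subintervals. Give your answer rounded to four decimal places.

-15.0093

Δs = (-1.5 − (-2.5))/6 = 1/6.
Right endpoints: -7/3, -13/6, -2, -11/6, -5/3, -1.5.
f(-7/3) = -188/9, f(-13/6) = -331/18, f(-2) = -16, f(-11/6) = -247/18, f(-5/3) = -104/9, f(-1.5) = -9.5.
Sum = Δs · [f(-7/3) + f(-13/6) + f(-2) + ...].
Sum ≈ -15.0093.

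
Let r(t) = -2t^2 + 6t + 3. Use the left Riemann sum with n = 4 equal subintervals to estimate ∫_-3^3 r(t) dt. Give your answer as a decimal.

Δt = (3 − (-3))/4 = 1.5.
Left endpoints: -3, -1.5, 0, 1.5.
r(-3) = -33, r(-1.5) = -10.5, r(0) = 3, r(1.5) = 7.5.
Sum = Δt · [r(-3) + r(-1.5) + r(0) + r(1.5)].
Sum = -49.5.

-49.5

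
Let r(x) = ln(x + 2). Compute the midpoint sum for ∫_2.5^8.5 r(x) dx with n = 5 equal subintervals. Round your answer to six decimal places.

Δx = (8.5 − 2.5)/5 = 1.2.
Midpoints: 3.1, 4.3, 5.5, 6.7, 7.9.
r(3.1) ≈ 1.629241, r(4.3) ≈ 1.840550, r(5.5) ≈ 2.014903, r(6.7) ≈ 2.163323, r(7.9) ≈ 2.292535.
Sum = Δx · [r(3.1) + r(4.3) + r(5.5) + r(6.7) + r(7.9)].
Sum ≈ 11.928661.

11.928661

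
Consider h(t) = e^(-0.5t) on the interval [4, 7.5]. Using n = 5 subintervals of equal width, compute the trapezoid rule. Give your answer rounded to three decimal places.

0.226

Δt = (7.5 − 4)/5 = 0.7.
h(4) ≈ 0.135, h(4.7) ≈ 0.095, h(5.4) ≈ 0.067, h(6.1) ≈ 0.047, h(6.8) ≈ 0.033, h(7.5) ≈ 0.024.
T_5 = (Δt/2)·[h(t_0) + 2h(t_1) + ... + 2h(t_{4}) + h(t_5)].
Sum ≈ 0.226.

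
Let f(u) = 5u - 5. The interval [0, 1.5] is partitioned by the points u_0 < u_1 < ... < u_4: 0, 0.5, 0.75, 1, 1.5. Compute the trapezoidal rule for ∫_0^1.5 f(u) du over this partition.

Subinterval widths: 0.5, 0.25, 0.25, 0.5.
f(0) = -5, f(0.5) = -2.5, f(0.75) = -1.25, f(1) = 0, f(1.5) = 2.5.
On each subinterval the trapezoid contributes (Δu_i/2)·[f(u_{i-1}) + f(u_i)].
Sum = -1.875.

-1.875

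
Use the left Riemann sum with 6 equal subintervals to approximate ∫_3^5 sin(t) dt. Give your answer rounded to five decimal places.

-1.07850

Δt = (5 − 3)/6 = 1/3.
Left endpoints: 3, 10/3, 11/3, 4, 13/3, 14/3.
f(3) ≈ 0.14112, f(10/3) ≈ -0.19057, f(11/3) ≈ -0.50128, f(4) ≈ -0.75680, f(13/3) ≈ -0.92901, f(14/3) ≈ -0.99895.
Sum = Δt · [f(3) + f(10/3) + f(11/3) + ...].
Sum ≈ -1.07850.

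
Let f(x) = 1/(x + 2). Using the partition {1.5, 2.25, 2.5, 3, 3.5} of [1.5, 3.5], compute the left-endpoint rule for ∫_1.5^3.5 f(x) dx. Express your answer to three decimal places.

0.484

Subinterval widths: 0.75, 0.25, 0.5, 0.5.
Left endpoints: 1.5, 2.25, 2.5, 3.
f(1.5) = 2/7, f(2.25) = 4/17, f(2.5) = 2/9, f(3) = 0.2.
Sum = Σ Δx_i · f(x_i).
Sum ≈ 0.484.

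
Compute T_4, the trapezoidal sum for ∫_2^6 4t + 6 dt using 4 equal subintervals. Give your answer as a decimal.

Δt = (6 − 2)/4 = 1.
f(2) = 14, f(3) = 18, f(4) = 22, f(5) = 26, f(6) = 30.
T_4 = (Δt/2)·[f(t_0) + 2f(t_1) + 2f(t_2) + 2f(t_3) + f(t_4)].
Sum = 88.

88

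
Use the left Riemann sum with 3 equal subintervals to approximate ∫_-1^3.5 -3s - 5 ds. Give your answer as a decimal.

Δs = (3.5 − (-1))/3 = 1.5.
Left endpoints: -1, 0.5, 2.
f(-1) = -2, f(0.5) = -6.5, f(2) = -11.
Sum = Δs · [f(-1) + f(0.5) + f(2)].
Sum = -29.25.

-29.25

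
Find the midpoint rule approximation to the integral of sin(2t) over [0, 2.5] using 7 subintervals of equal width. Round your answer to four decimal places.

Δt = (2.5 − 0)/7 = 5/14.
Midpoints: 5/28, 15/28, 25/28, 1.25, 45/28, 55/28, 65/28.
f(5/28) ≈ 0.3496, f(15/28) ≈ 0.8779, f(25/28) ≈ 0.9770, f(1.25) ≈ 0.5985, f(45/28) ≈ -0.0726, f(55/28) ≈ -0.7082, f(65/28) ≈ -0.9976.
Sum = Δt · [f(5/28) + f(15/28) + f(25/28) + ...].
Sum ≈ 0.3659.

0.3659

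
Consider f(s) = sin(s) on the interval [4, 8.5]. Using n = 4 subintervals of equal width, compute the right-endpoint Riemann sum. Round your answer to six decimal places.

Δs = (8.5 − 4)/4 = 1.125.
Right endpoints: 5.125, 6.25, 7.375, 8.5.
f(5.125) ≈ -0.916077, f(6.25) ≈ -0.033179, f(7.375) ≈ 0.887465, f(8.5) ≈ 0.798487.
Sum = Δs · [f(5.125) + f(6.25) + f(7.375) + f(8.5)].
Sum ≈ 0.828783.

0.828783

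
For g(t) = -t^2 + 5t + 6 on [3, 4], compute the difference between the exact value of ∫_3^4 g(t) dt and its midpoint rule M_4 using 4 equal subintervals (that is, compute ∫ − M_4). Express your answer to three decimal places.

Exact integral: ∫_3^4 g(t) dt ≈ 11.16667.
M_4 = 11.171875.
Error ≈ 11.16667 − 11.171875 ≈ -0.005.

-0.005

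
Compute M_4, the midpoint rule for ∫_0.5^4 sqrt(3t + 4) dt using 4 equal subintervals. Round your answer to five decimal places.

11.36421

Δt = (4 − 0.5)/4 = 0.875.
Midpoints: 0.9375, 1.8125, 2.6875, 3.5625.
f(0.9375) ≈ 2.61008, f(1.8125) ≈ 3.07205, f(2.6875) ≈ 3.47311, f(3.5625) ≈ 3.83243.
Sum = Δt · [f(0.9375) + f(1.8125) + f(2.6875) + f(3.5625)].
Sum ≈ 11.36421.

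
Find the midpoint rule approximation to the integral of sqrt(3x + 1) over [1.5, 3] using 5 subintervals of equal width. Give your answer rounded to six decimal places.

Δx = (3 − 1.5)/5 = 0.3.
Midpoints: 1.65, 1.95, 2.25, 2.55, 2.85.
f(1.65) ≈ 2.439262, f(1.95) ≈ 2.617250, f(2.25) ≈ 2.783882, f(2.55) ≈ 2.941088, f(2.85) ≈ 3.090307.
Sum = Δx · [f(1.65) + f(1.95) + f(2.25) + f(2.55) + f(2.85)].
Sum ≈ 4.161537.

4.161537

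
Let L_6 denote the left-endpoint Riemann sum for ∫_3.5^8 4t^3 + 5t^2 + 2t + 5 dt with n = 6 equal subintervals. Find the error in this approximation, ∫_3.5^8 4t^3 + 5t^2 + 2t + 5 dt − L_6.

772.875

Exact integral: ∫_3.5^8 f(t) dt = 4802.0625.
L_6 = 4029.1875.
Error = 4802.0625 − 4029.1875 = 772.875.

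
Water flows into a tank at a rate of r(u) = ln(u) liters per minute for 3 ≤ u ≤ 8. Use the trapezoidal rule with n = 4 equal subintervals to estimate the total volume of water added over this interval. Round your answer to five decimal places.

Δu = (8 − 3)/4 = 1.25.
r(3) ≈ 1.09861, r(4.25) ≈ 1.44692, r(5.5) ≈ 1.70475, r(6.75) ≈ 1.90954, r(8) ≈ 2.07944.
T_4 = (Δu/2)·[r(u_0) + 2r(u_1) + 2r(u_2) + 2r(u_3) + r(u_4)].
Sum ≈ 8.31280.

8.31280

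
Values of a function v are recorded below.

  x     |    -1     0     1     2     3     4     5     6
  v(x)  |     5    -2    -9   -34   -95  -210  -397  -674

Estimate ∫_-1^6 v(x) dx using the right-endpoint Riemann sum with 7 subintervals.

Δx = 1.
Sum = 1·[(-2) + (-9) + (-34) + (-95) + (-210) + (-397) + (-674)] = -1421.

-1421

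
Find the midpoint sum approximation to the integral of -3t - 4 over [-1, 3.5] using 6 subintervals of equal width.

Δt = (3.5 − (-1))/6 = 0.75.
Midpoints: -0.625, 0.125, 0.875, 1.625, 2.375, 3.125.
f(-0.625) = -2.125, f(0.125) = -4.375, f(0.875) = -6.625, f(1.625) = -8.875, f(2.375) = -11.125, f(3.125) = -13.375.
Sum = Δt · [f(-0.625) + f(0.125) + f(0.875) + ...].
Sum = -34.875.

-34.875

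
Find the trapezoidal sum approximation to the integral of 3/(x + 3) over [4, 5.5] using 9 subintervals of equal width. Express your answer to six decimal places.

Δx = (5.5 − 4)/9 = 1/6.
f(4) = 3/7, f(25/6) = 18/43, f(13/3) = 9/22, f(4.5) = 0.4, f(14/3) = 9/23, f(29/6) = 18/47, f(5) = 0.375, f(31/6) = 18/49, f(16/3) = 0.36, f(5.5) = 6/17.
T_9 = (Δx/2)·[f(x_0) + 2f(x_1) + ... + 2f(x_{8}) + f(x_9)].
Sum ≈ 0.582514.

0.582514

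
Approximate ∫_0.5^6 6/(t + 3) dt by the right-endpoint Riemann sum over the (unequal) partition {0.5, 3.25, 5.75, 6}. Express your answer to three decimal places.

4.521

Subinterval widths: 2.75, 2.5, 0.25.
Right endpoints: 3.25, 5.75, 6.
f(3.25) = 0.96, f(5.75) = 24/35, f(6) = 2/3.
Sum = Σ Δt_i · f(t_i).
Sum ≈ 4.521.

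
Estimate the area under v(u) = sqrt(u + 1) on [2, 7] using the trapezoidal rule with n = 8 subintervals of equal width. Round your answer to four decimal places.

11.6172

Δu = (7 − 2)/8 = 0.625.
v(2) ≈ 1.7321, v(2.625) ≈ 1.9039, v(3.25) ≈ 2.0616, v(3.875) ≈ 2.2079, v(4.5) ≈ 2.3452, v(5.125) ≈ 2.4749, v(5.75) ≈ 2.5981, v(6.375) ≈ 2.7157, v(7) ≈ 2.8284.
T_8 = (Δu/2)·[v(u_0) + 2v(u_1) + ... + 2v(u_{7}) + v(u_8)].
Sum ≈ 11.6172.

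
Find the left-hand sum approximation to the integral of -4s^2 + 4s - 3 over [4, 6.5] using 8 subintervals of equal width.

Δs = (6.5 − 4)/8 = 0.3125.
Left endpoints: 4, 4.3125, 4.625, 4.9375, 5.25, 5.5625, 5.875, 6.1875.
f(4) = -51, f(4.3125) = -60.140625, f(4.625) = -70.0625, f(4.9375) = -80.765625, f(5.25) = -92.25, f(5.5625) = -104.515625, f(5.875) = -117.5625, f(6.1875) = -131.390625.
Sum = Δs · [f(4) + f(4.3125) + f(4.625) + ...].
Sum = -221.15234375.

-221.15234375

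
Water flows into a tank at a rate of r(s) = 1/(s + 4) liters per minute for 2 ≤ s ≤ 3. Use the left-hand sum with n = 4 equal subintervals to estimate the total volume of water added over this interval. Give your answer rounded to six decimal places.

0.157165

Δs = (3 − 2)/4 = 0.25.
Left endpoints: 2, 2.25, 2.5, 2.75.
r(2) = 1/6, r(2.25) = 0.16, r(2.5) = 2/13, r(2.75) = 4/27.
Sum = Δs · [r(2) + r(2.25) + r(2.5) + r(2.75)].
Sum ≈ 0.157165.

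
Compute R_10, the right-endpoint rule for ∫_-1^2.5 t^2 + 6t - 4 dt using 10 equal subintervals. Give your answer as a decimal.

11.956875

Δt = (2.5 − (-1))/10 = 0.35.
Right endpoints: -0.65, -0.3, 0.05, 0.4, 0.75, 1.1, 1.45, 1.8, 2.15, 2.5.
f(-0.65) = -7.4775, f(-0.3) = -5.71, f(0.05) = -3.6975, f(0.4) = -1.44, f(0.75) = 1.0625, f(1.1) = 3.81, f(1.45) = 6.8025, f(1.8) = 10.04, f(2.15) = 13.5225, f(2.5) = 17.25.
Sum = Δt · [f(-0.65) + f(-0.3) + f(0.05) + ...].
Sum = 11.956875.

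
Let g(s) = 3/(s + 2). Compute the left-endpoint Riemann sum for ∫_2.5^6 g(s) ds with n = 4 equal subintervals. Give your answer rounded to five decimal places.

Δs = (6 − 2.5)/4 = 0.875.
Left endpoints: 2.5, 3.375, 4.25, 5.125.
g(2.5) = 2/3, g(3.375) = 24/43, g(4.25) = 0.48, g(5.125) = 8/19.
Sum = Δs · [g(2.5) + g(3.375) + g(4.25) + g(5.125)].
Sum ≈ 1.86013.

1.86013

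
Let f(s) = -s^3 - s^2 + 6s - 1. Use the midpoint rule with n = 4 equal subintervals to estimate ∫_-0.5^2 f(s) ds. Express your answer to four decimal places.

Δs = (2 − (-0.5))/4 = 0.625.
Midpoints: -0.1875, 0.4375, 1.0625, 1.6875.
f(-0.1875) = -8821/4096, f(0.4375) = 5529/4096, f(1.0625) = 12479/4096, f(1.6875) = 6029/4096.
Sum = Δs · [f(-0.1875) + f(0.4375) + f(1.0625) + f(1.6875)].
Sum ≈ 2.3218.

2.3218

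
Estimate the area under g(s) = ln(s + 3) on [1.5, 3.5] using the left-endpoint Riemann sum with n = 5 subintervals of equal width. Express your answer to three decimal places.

3.324

Δs = (3.5 − 1.5)/5 = 0.4.
Left endpoints: 1.5, 1.9, 2.3, 2.7, 3.1.
g(1.5) ≈ 1.504, g(1.9) ≈ 1.589, g(2.3) ≈ 1.668, g(2.7) ≈ 1.740, g(3.1) ≈ 1.808.
Sum = Δs · [g(1.5) + g(1.9) + g(2.3) + g(2.7) + g(3.1)].
Sum ≈ 3.324.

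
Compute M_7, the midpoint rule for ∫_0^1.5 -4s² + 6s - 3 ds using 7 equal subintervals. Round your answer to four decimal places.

Δs = (1.5 − 0)/7 = 3/14.
Midpoints: 3/28, 9/28, 15/28, 0.75, 27/28, 33/28, 39/28.
f(3/28) = -471/196, f(9/28) = -291/196, f(15/28) = -183/196, f(0.75) = -0.75, f(27/28) = -183/196, f(33/28) = -291/196, f(39/28) = -471/196.
Sum = Δs · [f(3/28) + f(9/28) + f(15/28) + ...].
Sum ≈ -2.2270.

-2.2270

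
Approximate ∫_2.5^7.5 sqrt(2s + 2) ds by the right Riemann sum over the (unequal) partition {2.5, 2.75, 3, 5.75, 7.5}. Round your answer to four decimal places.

18.7113

Subinterval widths: 0.25, 0.25, 2.75, 1.75.
Right endpoints: 2.75, 3, 5.75, 7.5.
f(2.75) ≈ 2.7386, f(3) ≈ 2.8284, f(5.75) ≈ 3.6742, f(7.5) ≈ 4.1231.
Sum = Σ Δs_i · f(s_i).
Sum ≈ 18.7113.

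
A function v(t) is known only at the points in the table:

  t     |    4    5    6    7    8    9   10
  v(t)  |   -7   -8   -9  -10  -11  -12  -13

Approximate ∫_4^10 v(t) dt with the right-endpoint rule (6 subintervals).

Δt = 1.
Sum = 1·[(-8) + (-9) + (-10) + (-11) + (-12) + (-13)] = -63.

-63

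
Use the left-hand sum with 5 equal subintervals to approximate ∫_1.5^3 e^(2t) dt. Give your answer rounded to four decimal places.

139.8861

Δt = (3 − 1.5)/5 = 0.3.
Left endpoints: 1.5, 1.8, 2.1, 2.4, 2.7.
f(1.5) ≈ 20.0855, f(1.8) ≈ 36.5982, f(2.1) ≈ 66.6863, f(2.4) ≈ 121.5104, f(2.7) ≈ 221.4064.
Sum = Δt · [f(1.5) + f(1.8) + f(2.1) + f(2.4) + f(2.7)].
Sum ≈ 139.8861.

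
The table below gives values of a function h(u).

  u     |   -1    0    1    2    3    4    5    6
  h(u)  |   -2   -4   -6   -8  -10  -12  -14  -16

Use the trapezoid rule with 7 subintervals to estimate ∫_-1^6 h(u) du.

Δu = 1.
T_7 = (1/2)·[(-2) + 2·(-4) + 2·(-6) + 2·(-8) + 2·(-10) + 2·(-12) + 2·(-14) + (-16)] = -63.

-63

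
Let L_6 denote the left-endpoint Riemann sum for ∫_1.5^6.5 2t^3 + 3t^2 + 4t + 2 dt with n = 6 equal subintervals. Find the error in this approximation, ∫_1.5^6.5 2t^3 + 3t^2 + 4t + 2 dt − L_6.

268.75

Exact integral: ∫_1.5^6.5 f(t) dt = 1251.25.
L_6 = 982.5.
Error = 1251.25 − 982.5 = 268.75.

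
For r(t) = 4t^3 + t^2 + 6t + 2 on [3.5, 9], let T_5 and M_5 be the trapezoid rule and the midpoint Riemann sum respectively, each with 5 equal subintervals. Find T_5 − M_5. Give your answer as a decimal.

T_5 = 6941.1925.
M_5 = 6814.7475.
T_5 − M_5 = 126.445.

126.445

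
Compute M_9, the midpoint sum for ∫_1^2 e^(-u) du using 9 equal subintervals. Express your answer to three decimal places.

Δu = (2 − 1)/9 = 1/9.
Midpoints: 19/18, 7/6, 23/18, 25/18, 1.5, 29/18, 31/18, 11/6, 35/18.
f(19/18) ≈ 0.348, f(7/6) ≈ 0.311, f(23/18) ≈ 0.279, f(25/18) ≈ 0.249, f(1.5) ≈ 0.223, f(29/18) ≈ 0.200, f(31/18) ≈ 0.179, f(11/6) ≈ 0.160, f(35/18) ≈ 0.143.
Sum = Δu · [f(19/18) + f(7/6) + f(23/18) + ...].
Sum ≈ 0.232.

0.232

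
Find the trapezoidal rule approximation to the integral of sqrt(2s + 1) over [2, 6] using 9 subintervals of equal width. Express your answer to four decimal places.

Δs = (6 − 2)/9 = 4/9.
f(2) ≈ 2.2361, f(22/9) ≈ 2.4267, f(26/9) ≈ 2.6034, f(10/3) ≈ 2.7689, f(34/9) ≈ 2.9250, f(38/9) ≈ 3.0732, f(14/3) ≈ 3.2146, f(46/9) ≈ 3.3500, f(50/9) ≈ 3.4801, f(6) ≈ 3.6056.
T_9 = (Δs/2)·[f(s_0) + 2f(s_1) + ... + 2f(s_{8}) + f(s_9)].
Sum ≈ 11.8945.

11.8945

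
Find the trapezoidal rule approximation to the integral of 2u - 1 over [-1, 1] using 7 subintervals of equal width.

-2

Δu = (1 − (-1))/7 = 2/7.
f(-1) = -3, f(-5/7) = -17/7, f(-3/7) = -13/7, f(-1/7) = -9/7, f(1/7) = -5/7, f(3/7) = -1/7, f(5/7) = 3/7, f(1) = 1.
T_7 = (Δu/2)·[f(u_0) + 2f(u_1) + ... + 2f(u_{6}) + f(u_7)].
Sum = -2.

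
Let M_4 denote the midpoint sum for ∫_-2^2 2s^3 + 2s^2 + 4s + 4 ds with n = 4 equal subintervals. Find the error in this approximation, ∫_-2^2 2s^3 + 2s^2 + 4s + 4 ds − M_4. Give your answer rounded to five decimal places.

Exact integral: ∫_-2^2 f(s) ds ≈ 26.6666667.
M_4 = 26.
Error ≈ 26.6666667 − 26 ≈ 0.66667.

0.66667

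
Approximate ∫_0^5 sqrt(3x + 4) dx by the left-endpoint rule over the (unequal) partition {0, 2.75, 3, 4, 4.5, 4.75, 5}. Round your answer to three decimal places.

14.094

Subinterval widths: 2.75, 0.25, 1, 0.5, 0.25, 0.25.
Left endpoints: 0, 2.75, 3, 4, 4.5, 4.75.
f(0) ≈ 2.000, f(2.75) ≈ 3.500, f(3) ≈ 3.606, f(4) ≈ 4.000, f(4.5) ≈ 4.183, f(4.75) ≈ 4.272.
Sum = Σ Δx_i · f(x_i).
Sum ≈ 14.094.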